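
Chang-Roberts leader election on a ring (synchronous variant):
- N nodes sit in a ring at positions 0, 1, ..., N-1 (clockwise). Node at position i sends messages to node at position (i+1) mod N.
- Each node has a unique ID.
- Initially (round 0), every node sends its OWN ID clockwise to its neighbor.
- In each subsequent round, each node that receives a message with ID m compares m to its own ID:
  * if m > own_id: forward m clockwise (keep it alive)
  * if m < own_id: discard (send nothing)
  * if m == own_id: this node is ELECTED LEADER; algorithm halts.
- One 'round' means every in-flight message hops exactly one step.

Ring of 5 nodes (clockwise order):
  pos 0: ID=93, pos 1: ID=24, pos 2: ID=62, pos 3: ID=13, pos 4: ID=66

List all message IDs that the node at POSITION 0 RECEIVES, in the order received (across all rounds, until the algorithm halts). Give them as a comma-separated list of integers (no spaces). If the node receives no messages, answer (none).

Answer: 66,93

Derivation:
Round 1: pos1(id24) recv 93: fwd; pos2(id62) recv 24: drop; pos3(id13) recv 62: fwd; pos4(id66) recv 13: drop; pos0(id93) recv 66: drop
Round 2: pos2(id62) recv 93: fwd; pos4(id66) recv 62: drop
Round 3: pos3(id13) recv 93: fwd
Round 4: pos4(id66) recv 93: fwd
Round 5: pos0(id93) recv 93: ELECTED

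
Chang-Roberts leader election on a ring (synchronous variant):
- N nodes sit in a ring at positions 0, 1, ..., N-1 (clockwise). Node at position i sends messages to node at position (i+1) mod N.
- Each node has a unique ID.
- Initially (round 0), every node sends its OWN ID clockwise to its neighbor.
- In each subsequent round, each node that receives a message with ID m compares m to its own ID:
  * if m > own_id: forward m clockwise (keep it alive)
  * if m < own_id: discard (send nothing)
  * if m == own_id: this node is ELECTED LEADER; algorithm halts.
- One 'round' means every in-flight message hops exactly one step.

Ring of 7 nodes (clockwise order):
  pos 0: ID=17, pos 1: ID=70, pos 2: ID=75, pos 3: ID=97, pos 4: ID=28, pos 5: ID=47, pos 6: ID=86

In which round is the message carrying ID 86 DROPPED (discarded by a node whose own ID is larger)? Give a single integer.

Answer: 4

Derivation:
Round 1: pos1(id70) recv 17: drop; pos2(id75) recv 70: drop; pos3(id97) recv 75: drop; pos4(id28) recv 97: fwd; pos5(id47) recv 28: drop; pos6(id86) recv 47: drop; pos0(id17) recv 86: fwd
Round 2: pos5(id47) recv 97: fwd; pos1(id70) recv 86: fwd
Round 3: pos6(id86) recv 97: fwd; pos2(id75) recv 86: fwd
Round 4: pos0(id17) recv 97: fwd; pos3(id97) recv 86: drop
Round 5: pos1(id70) recv 97: fwd
Round 6: pos2(id75) recv 97: fwd
Round 7: pos3(id97) recv 97: ELECTED
Message ID 86 originates at pos 6; dropped at pos 3 in round 4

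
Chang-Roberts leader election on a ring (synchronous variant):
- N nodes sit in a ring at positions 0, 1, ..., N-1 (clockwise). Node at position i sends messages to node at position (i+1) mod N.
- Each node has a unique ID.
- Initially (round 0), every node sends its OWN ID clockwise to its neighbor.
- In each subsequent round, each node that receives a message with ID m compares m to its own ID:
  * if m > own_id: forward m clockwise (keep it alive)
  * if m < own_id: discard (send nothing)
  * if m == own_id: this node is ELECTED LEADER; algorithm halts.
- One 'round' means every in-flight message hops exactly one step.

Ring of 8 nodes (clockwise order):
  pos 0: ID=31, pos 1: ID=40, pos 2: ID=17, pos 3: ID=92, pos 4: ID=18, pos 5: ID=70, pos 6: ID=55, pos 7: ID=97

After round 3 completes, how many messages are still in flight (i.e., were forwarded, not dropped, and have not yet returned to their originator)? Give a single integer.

Answer: 2

Derivation:
Round 1: pos1(id40) recv 31: drop; pos2(id17) recv 40: fwd; pos3(id92) recv 17: drop; pos4(id18) recv 92: fwd; pos5(id70) recv 18: drop; pos6(id55) recv 70: fwd; pos7(id97) recv 55: drop; pos0(id31) recv 97: fwd
Round 2: pos3(id92) recv 40: drop; pos5(id70) recv 92: fwd; pos7(id97) recv 70: drop; pos1(id40) recv 97: fwd
Round 3: pos6(id55) recv 92: fwd; pos2(id17) recv 97: fwd
After round 3: 2 messages still in flight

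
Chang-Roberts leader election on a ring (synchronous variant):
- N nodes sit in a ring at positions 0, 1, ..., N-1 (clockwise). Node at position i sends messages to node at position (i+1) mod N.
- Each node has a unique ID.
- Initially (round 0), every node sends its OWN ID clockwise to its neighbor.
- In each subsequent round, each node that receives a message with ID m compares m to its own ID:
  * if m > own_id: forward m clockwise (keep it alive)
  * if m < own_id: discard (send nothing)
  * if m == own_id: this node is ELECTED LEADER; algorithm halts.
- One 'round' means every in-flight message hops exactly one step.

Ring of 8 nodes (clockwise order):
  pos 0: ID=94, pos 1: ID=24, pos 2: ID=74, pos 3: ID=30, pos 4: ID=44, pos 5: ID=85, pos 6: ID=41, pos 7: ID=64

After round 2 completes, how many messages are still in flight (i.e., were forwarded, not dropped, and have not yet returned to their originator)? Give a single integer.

Answer: 3

Derivation:
Round 1: pos1(id24) recv 94: fwd; pos2(id74) recv 24: drop; pos3(id30) recv 74: fwd; pos4(id44) recv 30: drop; pos5(id85) recv 44: drop; pos6(id41) recv 85: fwd; pos7(id64) recv 41: drop; pos0(id94) recv 64: drop
Round 2: pos2(id74) recv 94: fwd; pos4(id44) recv 74: fwd; pos7(id64) recv 85: fwd
After round 2: 3 messages still in flight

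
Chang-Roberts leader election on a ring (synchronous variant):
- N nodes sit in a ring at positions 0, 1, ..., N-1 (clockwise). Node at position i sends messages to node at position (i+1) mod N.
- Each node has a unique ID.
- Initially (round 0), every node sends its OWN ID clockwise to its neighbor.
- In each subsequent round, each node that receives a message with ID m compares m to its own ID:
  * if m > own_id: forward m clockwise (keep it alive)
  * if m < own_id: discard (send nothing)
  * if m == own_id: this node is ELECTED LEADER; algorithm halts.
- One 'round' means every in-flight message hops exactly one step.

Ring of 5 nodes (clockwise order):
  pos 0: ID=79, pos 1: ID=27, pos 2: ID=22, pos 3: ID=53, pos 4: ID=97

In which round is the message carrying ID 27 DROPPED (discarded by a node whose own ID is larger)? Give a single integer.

Answer: 2

Derivation:
Round 1: pos1(id27) recv 79: fwd; pos2(id22) recv 27: fwd; pos3(id53) recv 22: drop; pos4(id97) recv 53: drop; pos0(id79) recv 97: fwd
Round 2: pos2(id22) recv 79: fwd; pos3(id53) recv 27: drop; pos1(id27) recv 97: fwd
Round 3: pos3(id53) recv 79: fwd; pos2(id22) recv 97: fwd
Round 4: pos4(id97) recv 79: drop; pos3(id53) recv 97: fwd
Round 5: pos4(id97) recv 97: ELECTED
Message ID 27 originates at pos 1; dropped at pos 3 in round 2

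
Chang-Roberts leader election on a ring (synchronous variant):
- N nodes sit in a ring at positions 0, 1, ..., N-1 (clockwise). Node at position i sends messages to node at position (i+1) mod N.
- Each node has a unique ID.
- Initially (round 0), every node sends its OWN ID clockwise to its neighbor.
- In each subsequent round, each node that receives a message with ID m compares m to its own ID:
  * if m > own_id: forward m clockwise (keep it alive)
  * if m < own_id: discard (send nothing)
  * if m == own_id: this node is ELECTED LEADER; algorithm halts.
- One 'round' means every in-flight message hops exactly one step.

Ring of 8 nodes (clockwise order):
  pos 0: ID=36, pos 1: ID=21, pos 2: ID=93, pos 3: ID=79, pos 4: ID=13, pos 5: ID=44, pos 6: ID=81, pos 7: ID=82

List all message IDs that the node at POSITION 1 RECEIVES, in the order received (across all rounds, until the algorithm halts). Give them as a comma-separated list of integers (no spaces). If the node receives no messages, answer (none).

Answer: 36,82,93

Derivation:
Round 1: pos1(id21) recv 36: fwd; pos2(id93) recv 21: drop; pos3(id79) recv 93: fwd; pos4(id13) recv 79: fwd; pos5(id44) recv 13: drop; pos6(id81) recv 44: drop; pos7(id82) recv 81: drop; pos0(id36) recv 82: fwd
Round 2: pos2(id93) recv 36: drop; pos4(id13) recv 93: fwd; pos5(id44) recv 79: fwd; pos1(id21) recv 82: fwd
Round 3: pos5(id44) recv 93: fwd; pos6(id81) recv 79: drop; pos2(id93) recv 82: drop
Round 4: pos6(id81) recv 93: fwd
Round 5: pos7(id82) recv 93: fwd
Round 6: pos0(id36) recv 93: fwd
Round 7: pos1(id21) recv 93: fwd
Round 8: pos2(id93) recv 93: ELECTED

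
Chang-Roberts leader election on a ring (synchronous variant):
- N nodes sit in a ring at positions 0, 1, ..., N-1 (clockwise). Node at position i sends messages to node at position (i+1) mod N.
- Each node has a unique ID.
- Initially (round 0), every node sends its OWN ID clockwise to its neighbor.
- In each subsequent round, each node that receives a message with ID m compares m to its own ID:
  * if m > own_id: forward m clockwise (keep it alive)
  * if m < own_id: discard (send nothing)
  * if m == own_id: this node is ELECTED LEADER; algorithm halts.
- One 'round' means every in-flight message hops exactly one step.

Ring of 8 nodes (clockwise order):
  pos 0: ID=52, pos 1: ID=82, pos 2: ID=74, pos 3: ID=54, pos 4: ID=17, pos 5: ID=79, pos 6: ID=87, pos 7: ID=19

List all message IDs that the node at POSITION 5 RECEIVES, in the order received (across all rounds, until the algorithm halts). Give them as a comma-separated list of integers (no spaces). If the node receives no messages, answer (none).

Round 1: pos1(id82) recv 52: drop; pos2(id74) recv 82: fwd; pos3(id54) recv 74: fwd; pos4(id17) recv 54: fwd; pos5(id79) recv 17: drop; pos6(id87) recv 79: drop; pos7(id19) recv 87: fwd; pos0(id52) recv 19: drop
Round 2: pos3(id54) recv 82: fwd; pos4(id17) recv 74: fwd; pos5(id79) recv 54: drop; pos0(id52) recv 87: fwd
Round 3: pos4(id17) recv 82: fwd; pos5(id79) recv 74: drop; pos1(id82) recv 87: fwd
Round 4: pos5(id79) recv 82: fwd; pos2(id74) recv 87: fwd
Round 5: pos6(id87) recv 82: drop; pos3(id54) recv 87: fwd
Round 6: pos4(id17) recv 87: fwd
Round 7: pos5(id79) recv 87: fwd
Round 8: pos6(id87) recv 87: ELECTED

Answer: 17,54,74,82,87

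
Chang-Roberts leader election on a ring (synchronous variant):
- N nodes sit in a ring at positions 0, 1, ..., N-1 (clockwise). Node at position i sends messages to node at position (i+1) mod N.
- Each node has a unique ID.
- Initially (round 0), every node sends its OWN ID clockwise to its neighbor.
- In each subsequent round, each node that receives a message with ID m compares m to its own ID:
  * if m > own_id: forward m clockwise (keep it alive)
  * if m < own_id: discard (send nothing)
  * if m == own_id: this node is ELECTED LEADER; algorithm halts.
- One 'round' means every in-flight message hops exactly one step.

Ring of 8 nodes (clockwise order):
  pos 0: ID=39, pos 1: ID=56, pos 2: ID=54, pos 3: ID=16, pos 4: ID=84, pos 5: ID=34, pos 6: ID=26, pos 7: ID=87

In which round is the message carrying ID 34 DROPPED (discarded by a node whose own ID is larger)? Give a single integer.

Round 1: pos1(id56) recv 39: drop; pos2(id54) recv 56: fwd; pos3(id16) recv 54: fwd; pos4(id84) recv 16: drop; pos5(id34) recv 84: fwd; pos6(id26) recv 34: fwd; pos7(id87) recv 26: drop; pos0(id39) recv 87: fwd
Round 2: pos3(id16) recv 56: fwd; pos4(id84) recv 54: drop; pos6(id26) recv 84: fwd; pos7(id87) recv 34: drop; pos1(id56) recv 87: fwd
Round 3: pos4(id84) recv 56: drop; pos7(id87) recv 84: drop; pos2(id54) recv 87: fwd
Round 4: pos3(id16) recv 87: fwd
Round 5: pos4(id84) recv 87: fwd
Round 6: pos5(id34) recv 87: fwd
Round 7: pos6(id26) recv 87: fwd
Round 8: pos7(id87) recv 87: ELECTED
Message ID 34 originates at pos 5; dropped at pos 7 in round 2

Answer: 2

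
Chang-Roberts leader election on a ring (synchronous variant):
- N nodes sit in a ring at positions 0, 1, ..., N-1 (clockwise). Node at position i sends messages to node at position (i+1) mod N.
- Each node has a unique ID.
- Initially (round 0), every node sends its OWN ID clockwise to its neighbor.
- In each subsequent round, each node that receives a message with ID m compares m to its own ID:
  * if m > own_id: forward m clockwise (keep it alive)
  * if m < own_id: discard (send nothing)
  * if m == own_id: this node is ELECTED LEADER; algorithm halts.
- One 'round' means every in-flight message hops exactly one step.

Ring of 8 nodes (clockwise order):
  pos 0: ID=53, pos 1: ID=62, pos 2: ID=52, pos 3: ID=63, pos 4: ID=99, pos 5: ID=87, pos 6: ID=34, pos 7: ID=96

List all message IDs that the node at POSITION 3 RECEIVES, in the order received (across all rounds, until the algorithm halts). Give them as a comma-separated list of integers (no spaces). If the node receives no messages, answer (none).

Answer: 52,62,96,99

Derivation:
Round 1: pos1(id62) recv 53: drop; pos2(id52) recv 62: fwd; pos3(id63) recv 52: drop; pos4(id99) recv 63: drop; pos5(id87) recv 99: fwd; pos6(id34) recv 87: fwd; pos7(id96) recv 34: drop; pos0(id53) recv 96: fwd
Round 2: pos3(id63) recv 62: drop; pos6(id34) recv 99: fwd; pos7(id96) recv 87: drop; pos1(id62) recv 96: fwd
Round 3: pos7(id96) recv 99: fwd; pos2(id52) recv 96: fwd
Round 4: pos0(id53) recv 99: fwd; pos3(id63) recv 96: fwd
Round 5: pos1(id62) recv 99: fwd; pos4(id99) recv 96: drop
Round 6: pos2(id52) recv 99: fwd
Round 7: pos3(id63) recv 99: fwd
Round 8: pos4(id99) recv 99: ELECTED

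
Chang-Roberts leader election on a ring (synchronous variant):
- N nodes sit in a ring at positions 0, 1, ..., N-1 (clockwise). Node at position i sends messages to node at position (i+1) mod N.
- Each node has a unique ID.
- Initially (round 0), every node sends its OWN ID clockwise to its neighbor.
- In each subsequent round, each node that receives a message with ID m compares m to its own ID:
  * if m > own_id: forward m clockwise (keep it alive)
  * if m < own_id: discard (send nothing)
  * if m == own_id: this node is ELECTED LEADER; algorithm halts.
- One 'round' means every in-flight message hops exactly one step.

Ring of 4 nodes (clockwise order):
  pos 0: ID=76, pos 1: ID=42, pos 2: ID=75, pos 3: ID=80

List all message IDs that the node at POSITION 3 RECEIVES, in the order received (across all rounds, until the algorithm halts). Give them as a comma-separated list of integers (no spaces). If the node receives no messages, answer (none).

Answer: 75,76,80

Derivation:
Round 1: pos1(id42) recv 76: fwd; pos2(id75) recv 42: drop; pos3(id80) recv 75: drop; pos0(id76) recv 80: fwd
Round 2: pos2(id75) recv 76: fwd; pos1(id42) recv 80: fwd
Round 3: pos3(id80) recv 76: drop; pos2(id75) recv 80: fwd
Round 4: pos3(id80) recv 80: ELECTED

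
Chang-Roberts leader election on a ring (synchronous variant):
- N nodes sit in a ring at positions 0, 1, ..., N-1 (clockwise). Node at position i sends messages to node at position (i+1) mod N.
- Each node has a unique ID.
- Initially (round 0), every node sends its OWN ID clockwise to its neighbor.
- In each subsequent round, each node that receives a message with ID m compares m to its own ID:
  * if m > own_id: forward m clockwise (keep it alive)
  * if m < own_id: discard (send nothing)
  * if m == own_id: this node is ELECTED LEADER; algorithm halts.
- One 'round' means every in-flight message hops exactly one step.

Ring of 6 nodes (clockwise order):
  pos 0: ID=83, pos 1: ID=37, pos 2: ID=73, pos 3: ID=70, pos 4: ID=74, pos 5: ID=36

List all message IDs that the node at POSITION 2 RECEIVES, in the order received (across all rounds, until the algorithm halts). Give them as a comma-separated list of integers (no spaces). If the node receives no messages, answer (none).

Round 1: pos1(id37) recv 83: fwd; pos2(id73) recv 37: drop; pos3(id70) recv 73: fwd; pos4(id74) recv 70: drop; pos5(id36) recv 74: fwd; pos0(id83) recv 36: drop
Round 2: pos2(id73) recv 83: fwd; pos4(id74) recv 73: drop; pos0(id83) recv 74: drop
Round 3: pos3(id70) recv 83: fwd
Round 4: pos4(id74) recv 83: fwd
Round 5: pos5(id36) recv 83: fwd
Round 6: pos0(id83) recv 83: ELECTED

Answer: 37,83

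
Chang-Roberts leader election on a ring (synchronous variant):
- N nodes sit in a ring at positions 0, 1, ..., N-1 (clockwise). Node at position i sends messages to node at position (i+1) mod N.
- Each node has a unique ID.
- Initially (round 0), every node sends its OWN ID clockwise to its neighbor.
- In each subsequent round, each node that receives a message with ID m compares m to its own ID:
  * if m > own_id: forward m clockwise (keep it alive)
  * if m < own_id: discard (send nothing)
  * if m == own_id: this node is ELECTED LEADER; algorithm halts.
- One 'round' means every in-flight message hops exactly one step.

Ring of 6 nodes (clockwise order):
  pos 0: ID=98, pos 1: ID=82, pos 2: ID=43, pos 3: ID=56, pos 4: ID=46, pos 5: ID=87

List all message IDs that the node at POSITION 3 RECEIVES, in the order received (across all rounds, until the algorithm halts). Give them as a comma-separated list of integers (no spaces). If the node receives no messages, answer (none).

Round 1: pos1(id82) recv 98: fwd; pos2(id43) recv 82: fwd; pos3(id56) recv 43: drop; pos4(id46) recv 56: fwd; pos5(id87) recv 46: drop; pos0(id98) recv 87: drop
Round 2: pos2(id43) recv 98: fwd; pos3(id56) recv 82: fwd; pos5(id87) recv 56: drop
Round 3: pos3(id56) recv 98: fwd; pos4(id46) recv 82: fwd
Round 4: pos4(id46) recv 98: fwd; pos5(id87) recv 82: drop
Round 5: pos5(id87) recv 98: fwd
Round 6: pos0(id98) recv 98: ELECTED

Answer: 43,82,98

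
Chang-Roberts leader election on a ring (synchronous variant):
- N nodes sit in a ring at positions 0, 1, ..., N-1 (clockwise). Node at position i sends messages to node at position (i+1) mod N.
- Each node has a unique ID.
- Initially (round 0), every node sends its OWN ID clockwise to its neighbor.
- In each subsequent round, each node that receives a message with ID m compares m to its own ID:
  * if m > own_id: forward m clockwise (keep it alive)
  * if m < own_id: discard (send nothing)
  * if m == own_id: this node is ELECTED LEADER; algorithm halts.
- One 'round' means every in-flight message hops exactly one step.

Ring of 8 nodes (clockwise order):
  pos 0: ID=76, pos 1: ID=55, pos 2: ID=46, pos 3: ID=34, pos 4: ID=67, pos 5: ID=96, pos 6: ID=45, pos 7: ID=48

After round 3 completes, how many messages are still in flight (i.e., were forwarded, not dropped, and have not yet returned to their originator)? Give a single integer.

Round 1: pos1(id55) recv 76: fwd; pos2(id46) recv 55: fwd; pos3(id34) recv 46: fwd; pos4(id67) recv 34: drop; pos5(id96) recv 67: drop; pos6(id45) recv 96: fwd; pos7(id48) recv 45: drop; pos0(id76) recv 48: drop
Round 2: pos2(id46) recv 76: fwd; pos3(id34) recv 55: fwd; pos4(id67) recv 46: drop; pos7(id48) recv 96: fwd
Round 3: pos3(id34) recv 76: fwd; pos4(id67) recv 55: drop; pos0(id76) recv 96: fwd
After round 3: 2 messages still in flight

Answer: 2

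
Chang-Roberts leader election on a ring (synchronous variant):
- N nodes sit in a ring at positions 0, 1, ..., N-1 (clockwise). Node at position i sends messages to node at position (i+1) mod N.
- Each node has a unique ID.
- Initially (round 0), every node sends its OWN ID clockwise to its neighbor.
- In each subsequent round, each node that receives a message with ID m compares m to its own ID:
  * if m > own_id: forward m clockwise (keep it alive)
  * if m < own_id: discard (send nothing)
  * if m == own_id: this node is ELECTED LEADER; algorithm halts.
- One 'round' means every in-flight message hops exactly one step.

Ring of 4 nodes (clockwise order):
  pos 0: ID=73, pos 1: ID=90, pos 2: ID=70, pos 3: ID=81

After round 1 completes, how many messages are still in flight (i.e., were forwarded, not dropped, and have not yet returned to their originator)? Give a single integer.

Round 1: pos1(id90) recv 73: drop; pos2(id70) recv 90: fwd; pos3(id81) recv 70: drop; pos0(id73) recv 81: fwd
After round 1: 2 messages still in flight

Answer: 2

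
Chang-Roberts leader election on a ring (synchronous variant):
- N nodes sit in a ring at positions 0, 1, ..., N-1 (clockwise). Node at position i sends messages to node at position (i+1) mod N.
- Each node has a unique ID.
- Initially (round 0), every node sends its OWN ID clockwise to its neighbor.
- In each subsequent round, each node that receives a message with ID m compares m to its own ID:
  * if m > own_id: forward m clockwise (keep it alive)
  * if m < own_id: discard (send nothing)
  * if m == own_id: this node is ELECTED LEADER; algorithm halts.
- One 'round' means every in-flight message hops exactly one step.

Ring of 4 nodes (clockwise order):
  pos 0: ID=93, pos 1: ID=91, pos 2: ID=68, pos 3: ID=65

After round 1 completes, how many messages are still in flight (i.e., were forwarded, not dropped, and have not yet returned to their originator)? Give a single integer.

Round 1: pos1(id91) recv 93: fwd; pos2(id68) recv 91: fwd; pos3(id65) recv 68: fwd; pos0(id93) recv 65: drop
After round 1: 3 messages still in flight

Answer: 3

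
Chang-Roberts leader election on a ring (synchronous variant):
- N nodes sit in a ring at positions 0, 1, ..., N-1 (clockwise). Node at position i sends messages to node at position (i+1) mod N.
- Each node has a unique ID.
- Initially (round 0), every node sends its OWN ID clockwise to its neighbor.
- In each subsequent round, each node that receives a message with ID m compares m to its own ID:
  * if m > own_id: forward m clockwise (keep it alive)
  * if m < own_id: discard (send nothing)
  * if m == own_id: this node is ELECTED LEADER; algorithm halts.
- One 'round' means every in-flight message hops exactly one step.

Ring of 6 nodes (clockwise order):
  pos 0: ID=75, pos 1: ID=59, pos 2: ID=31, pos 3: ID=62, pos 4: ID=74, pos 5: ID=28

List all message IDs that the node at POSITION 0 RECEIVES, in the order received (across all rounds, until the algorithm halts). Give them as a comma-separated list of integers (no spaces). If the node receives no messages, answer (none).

Round 1: pos1(id59) recv 75: fwd; pos2(id31) recv 59: fwd; pos3(id62) recv 31: drop; pos4(id74) recv 62: drop; pos5(id28) recv 74: fwd; pos0(id75) recv 28: drop
Round 2: pos2(id31) recv 75: fwd; pos3(id62) recv 59: drop; pos0(id75) recv 74: drop
Round 3: pos3(id62) recv 75: fwd
Round 4: pos4(id74) recv 75: fwd
Round 5: pos5(id28) recv 75: fwd
Round 6: pos0(id75) recv 75: ELECTED

Answer: 28,74,75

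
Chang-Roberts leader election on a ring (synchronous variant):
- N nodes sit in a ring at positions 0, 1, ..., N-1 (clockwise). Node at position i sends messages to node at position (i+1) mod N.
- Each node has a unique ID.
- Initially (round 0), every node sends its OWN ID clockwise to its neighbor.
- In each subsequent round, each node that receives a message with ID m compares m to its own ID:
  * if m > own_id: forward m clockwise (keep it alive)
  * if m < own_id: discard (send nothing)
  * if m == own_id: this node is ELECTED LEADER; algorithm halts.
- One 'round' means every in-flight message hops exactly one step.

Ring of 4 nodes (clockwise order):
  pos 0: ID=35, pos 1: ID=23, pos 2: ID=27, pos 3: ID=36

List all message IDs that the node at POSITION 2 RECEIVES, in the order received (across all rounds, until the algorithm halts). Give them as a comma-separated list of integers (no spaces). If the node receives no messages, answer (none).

Answer: 23,35,36

Derivation:
Round 1: pos1(id23) recv 35: fwd; pos2(id27) recv 23: drop; pos3(id36) recv 27: drop; pos0(id35) recv 36: fwd
Round 2: pos2(id27) recv 35: fwd; pos1(id23) recv 36: fwd
Round 3: pos3(id36) recv 35: drop; pos2(id27) recv 36: fwd
Round 4: pos3(id36) recv 36: ELECTED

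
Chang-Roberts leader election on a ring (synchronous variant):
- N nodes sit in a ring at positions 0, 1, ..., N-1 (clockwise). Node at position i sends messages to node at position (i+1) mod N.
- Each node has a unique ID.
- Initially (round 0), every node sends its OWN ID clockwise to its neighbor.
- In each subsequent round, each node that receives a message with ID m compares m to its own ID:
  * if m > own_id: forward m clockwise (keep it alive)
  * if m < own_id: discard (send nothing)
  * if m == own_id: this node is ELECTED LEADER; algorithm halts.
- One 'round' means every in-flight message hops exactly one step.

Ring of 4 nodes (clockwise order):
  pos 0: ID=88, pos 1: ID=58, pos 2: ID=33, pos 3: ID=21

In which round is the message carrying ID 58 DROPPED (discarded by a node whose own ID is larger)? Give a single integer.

Round 1: pos1(id58) recv 88: fwd; pos2(id33) recv 58: fwd; pos3(id21) recv 33: fwd; pos0(id88) recv 21: drop
Round 2: pos2(id33) recv 88: fwd; pos3(id21) recv 58: fwd; pos0(id88) recv 33: drop
Round 3: pos3(id21) recv 88: fwd; pos0(id88) recv 58: drop
Round 4: pos0(id88) recv 88: ELECTED
Message ID 58 originates at pos 1; dropped at pos 0 in round 3

Answer: 3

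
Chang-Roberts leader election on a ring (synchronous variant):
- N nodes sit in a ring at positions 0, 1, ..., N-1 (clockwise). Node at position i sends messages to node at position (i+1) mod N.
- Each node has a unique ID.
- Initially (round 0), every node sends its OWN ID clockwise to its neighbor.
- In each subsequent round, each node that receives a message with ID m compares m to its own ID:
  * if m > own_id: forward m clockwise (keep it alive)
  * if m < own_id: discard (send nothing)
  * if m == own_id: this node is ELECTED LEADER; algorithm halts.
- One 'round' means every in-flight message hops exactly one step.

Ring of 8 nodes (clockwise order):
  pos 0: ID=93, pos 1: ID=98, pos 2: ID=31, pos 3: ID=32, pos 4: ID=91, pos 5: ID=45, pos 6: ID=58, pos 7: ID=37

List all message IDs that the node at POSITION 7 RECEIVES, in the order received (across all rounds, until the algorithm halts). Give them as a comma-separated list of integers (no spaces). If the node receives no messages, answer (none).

Answer: 58,91,98

Derivation:
Round 1: pos1(id98) recv 93: drop; pos2(id31) recv 98: fwd; pos3(id32) recv 31: drop; pos4(id91) recv 32: drop; pos5(id45) recv 91: fwd; pos6(id58) recv 45: drop; pos7(id37) recv 58: fwd; pos0(id93) recv 37: drop
Round 2: pos3(id32) recv 98: fwd; pos6(id58) recv 91: fwd; pos0(id93) recv 58: drop
Round 3: pos4(id91) recv 98: fwd; pos7(id37) recv 91: fwd
Round 4: pos5(id45) recv 98: fwd; pos0(id93) recv 91: drop
Round 5: pos6(id58) recv 98: fwd
Round 6: pos7(id37) recv 98: fwd
Round 7: pos0(id93) recv 98: fwd
Round 8: pos1(id98) recv 98: ELECTED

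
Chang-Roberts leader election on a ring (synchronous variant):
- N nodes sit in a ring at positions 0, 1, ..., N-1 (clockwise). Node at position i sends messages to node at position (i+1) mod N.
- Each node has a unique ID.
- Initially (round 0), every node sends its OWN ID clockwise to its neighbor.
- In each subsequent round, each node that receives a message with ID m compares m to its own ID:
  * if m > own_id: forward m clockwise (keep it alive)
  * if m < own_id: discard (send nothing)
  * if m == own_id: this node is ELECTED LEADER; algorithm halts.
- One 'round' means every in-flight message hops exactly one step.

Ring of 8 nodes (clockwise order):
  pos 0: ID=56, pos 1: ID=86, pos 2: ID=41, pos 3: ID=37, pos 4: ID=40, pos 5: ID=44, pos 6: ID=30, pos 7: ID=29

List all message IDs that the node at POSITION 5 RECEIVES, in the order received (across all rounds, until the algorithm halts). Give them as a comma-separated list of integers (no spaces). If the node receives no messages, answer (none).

Answer: 40,41,86

Derivation:
Round 1: pos1(id86) recv 56: drop; pos2(id41) recv 86: fwd; pos3(id37) recv 41: fwd; pos4(id40) recv 37: drop; pos5(id44) recv 40: drop; pos6(id30) recv 44: fwd; pos7(id29) recv 30: fwd; pos0(id56) recv 29: drop
Round 2: pos3(id37) recv 86: fwd; pos4(id40) recv 41: fwd; pos7(id29) recv 44: fwd; pos0(id56) recv 30: drop
Round 3: pos4(id40) recv 86: fwd; pos5(id44) recv 41: drop; pos0(id56) recv 44: drop
Round 4: pos5(id44) recv 86: fwd
Round 5: pos6(id30) recv 86: fwd
Round 6: pos7(id29) recv 86: fwd
Round 7: pos0(id56) recv 86: fwd
Round 8: pos1(id86) recv 86: ELECTED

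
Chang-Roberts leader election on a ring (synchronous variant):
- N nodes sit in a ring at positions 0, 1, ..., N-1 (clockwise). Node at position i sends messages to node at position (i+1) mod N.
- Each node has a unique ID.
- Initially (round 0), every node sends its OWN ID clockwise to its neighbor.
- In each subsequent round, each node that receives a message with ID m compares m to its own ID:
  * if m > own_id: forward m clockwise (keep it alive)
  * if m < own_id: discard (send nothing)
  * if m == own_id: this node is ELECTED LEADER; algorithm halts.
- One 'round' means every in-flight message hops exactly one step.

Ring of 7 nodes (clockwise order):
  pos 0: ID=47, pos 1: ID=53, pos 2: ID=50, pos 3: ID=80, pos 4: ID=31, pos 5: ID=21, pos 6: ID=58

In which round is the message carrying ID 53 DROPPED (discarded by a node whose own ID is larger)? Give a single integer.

Answer: 2

Derivation:
Round 1: pos1(id53) recv 47: drop; pos2(id50) recv 53: fwd; pos3(id80) recv 50: drop; pos4(id31) recv 80: fwd; pos5(id21) recv 31: fwd; pos6(id58) recv 21: drop; pos0(id47) recv 58: fwd
Round 2: pos3(id80) recv 53: drop; pos5(id21) recv 80: fwd; pos6(id58) recv 31: drop; pos1(id53) recv 58: fwd
Round 3: pos6(id58) recv 80: fwd; pos2(id50) recv 58: fwd
Round 4: pos0(id47) recv 80: fwd; pos3(id80) recv 58: drop
Round 5: pos1(id53) recv 80: fwd
Round 6: pos2(id50) recv 80: fwd
Round 7: pos3(id80) recv 80: ELECTED
Message ID 53 originates at pos 1; dropped at pos 3 in round 2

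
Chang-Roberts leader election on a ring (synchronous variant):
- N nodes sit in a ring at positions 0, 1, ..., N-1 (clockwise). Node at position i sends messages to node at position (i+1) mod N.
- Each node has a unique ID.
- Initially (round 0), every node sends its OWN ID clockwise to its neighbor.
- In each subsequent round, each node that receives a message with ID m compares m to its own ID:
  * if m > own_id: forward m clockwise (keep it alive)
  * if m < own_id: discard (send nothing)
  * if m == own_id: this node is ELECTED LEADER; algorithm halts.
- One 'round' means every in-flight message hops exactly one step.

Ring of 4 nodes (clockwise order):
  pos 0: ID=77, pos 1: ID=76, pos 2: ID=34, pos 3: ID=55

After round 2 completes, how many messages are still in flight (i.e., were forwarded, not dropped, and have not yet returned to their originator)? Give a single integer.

Round 1: pos1(id76) recv 77: fwd; pos2(id34) recv 76: fwd; pos3(id55) recv 34: drop; pos0(id77) recv 55: drop
Round 2: pos2(id34) recv 77: fwd; pos3(id55) recv 76: fwd
After round 2: 2 messages still in flight

Answer: 2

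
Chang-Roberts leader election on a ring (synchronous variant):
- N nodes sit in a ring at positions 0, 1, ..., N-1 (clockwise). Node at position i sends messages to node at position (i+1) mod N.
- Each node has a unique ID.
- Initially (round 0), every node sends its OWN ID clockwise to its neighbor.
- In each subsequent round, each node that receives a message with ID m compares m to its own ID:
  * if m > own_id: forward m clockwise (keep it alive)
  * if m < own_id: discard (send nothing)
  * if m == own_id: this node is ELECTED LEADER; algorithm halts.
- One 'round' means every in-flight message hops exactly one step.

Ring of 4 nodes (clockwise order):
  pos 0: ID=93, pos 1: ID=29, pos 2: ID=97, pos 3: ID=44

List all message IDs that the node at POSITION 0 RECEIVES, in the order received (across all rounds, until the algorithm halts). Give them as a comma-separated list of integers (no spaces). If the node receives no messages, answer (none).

Answer: 44,97

Derivation:
Round 1: pos1(id29) recv 93: fwd; pos2(id97) recv 29: drop; pos3(id44) recv 97: fwd; pos0(id93) recv 44: drop
Round 2: pos2(id97) recv 93: drop; pos0(id93) recv 97: fwd
Round 3: pos1(id29) recv 97: fwd
Round 4: pos2(id97) recv 97: ELECTED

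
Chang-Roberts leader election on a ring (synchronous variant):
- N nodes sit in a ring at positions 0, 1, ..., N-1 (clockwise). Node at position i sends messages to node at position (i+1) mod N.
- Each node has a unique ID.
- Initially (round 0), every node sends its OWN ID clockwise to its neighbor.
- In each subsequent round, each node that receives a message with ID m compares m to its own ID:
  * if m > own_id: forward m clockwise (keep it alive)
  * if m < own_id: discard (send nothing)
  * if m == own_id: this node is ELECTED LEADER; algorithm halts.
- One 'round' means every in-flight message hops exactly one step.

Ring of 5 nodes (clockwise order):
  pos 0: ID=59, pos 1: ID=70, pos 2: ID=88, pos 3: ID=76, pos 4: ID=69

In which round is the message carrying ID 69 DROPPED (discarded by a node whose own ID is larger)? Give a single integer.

Round 1: pos1(id70) recv 59: drop; pos2(id88) recv 70: drop; pos3(id76) recv 88: fwd; pos4(id69) recv 76: fwd; pos0(id59) recv 69: fwd
Round 2: pos4(id69) recv 88: fwd; pos0(id59) recv 76: fwd; pos1(id70) recv 69: drop
Round 3: pos0(id59) recv 88: fwd; pos1(id70) recv 76: fwd
Round 4: pos1(id70) recv 88: fwd; pos2(id88) recv 76: drop
Round 5: pos2(id88) recv 88: ELECTED
Message ID 69 originates at pos 4; dropped at pos 1 in round 2

Answer: 2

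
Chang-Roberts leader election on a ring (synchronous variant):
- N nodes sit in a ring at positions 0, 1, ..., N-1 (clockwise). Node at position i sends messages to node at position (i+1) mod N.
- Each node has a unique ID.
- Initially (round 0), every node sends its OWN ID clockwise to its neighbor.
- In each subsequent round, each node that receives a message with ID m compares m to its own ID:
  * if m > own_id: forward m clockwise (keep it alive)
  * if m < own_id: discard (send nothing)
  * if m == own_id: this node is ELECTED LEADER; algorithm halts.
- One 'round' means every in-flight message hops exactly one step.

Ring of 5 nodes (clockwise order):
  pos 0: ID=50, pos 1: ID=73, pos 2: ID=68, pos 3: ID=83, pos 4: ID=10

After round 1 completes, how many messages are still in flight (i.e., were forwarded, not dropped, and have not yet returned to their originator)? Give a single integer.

Round 1: pos1(id73) recv 50: drop; pos2(id68) recv 73: fwd; pos3(id83) recv 68: drop; pos4(id10) recv 83: fwd; pos0(id50) recv 10: drop
After round 1: 2 messages still in flight

Answer: 2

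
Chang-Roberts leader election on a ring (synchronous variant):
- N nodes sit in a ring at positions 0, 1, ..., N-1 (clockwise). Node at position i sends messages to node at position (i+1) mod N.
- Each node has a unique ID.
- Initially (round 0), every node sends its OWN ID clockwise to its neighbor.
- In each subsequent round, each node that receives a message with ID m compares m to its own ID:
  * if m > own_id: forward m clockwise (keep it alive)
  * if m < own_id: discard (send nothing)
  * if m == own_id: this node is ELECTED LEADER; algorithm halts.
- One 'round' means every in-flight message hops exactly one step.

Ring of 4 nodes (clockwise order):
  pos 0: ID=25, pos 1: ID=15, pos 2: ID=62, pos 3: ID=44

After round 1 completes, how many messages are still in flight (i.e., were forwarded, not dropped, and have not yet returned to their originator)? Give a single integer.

Answer: 3

Derivation:
Round 1: pos1(id15) recv 25: fwd; pos2(id62) recv 15: drop; pos3(id44) recv 62: fwd; pos0(id25) recv 44: fwd
After round 1: 3 messages still in flight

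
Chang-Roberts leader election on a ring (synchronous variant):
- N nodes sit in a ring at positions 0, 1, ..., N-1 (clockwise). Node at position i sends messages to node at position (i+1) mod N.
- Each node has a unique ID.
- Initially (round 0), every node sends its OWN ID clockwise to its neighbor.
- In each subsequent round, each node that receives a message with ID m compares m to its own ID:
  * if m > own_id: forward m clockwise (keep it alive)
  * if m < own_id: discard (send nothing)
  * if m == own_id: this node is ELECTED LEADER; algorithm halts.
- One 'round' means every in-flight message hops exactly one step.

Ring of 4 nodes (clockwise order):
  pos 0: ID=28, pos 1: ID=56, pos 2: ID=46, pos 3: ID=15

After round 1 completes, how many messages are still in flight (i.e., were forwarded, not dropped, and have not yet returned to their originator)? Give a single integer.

Answer: 2

Derivation:
Round 1: pos1(id56) recv 28: drop; pos2(id46) recv 56: fwd; pos3(id15) recv 46: fwd; pos0(id28) recv 15: drop
After round 1: 2 messages still in flight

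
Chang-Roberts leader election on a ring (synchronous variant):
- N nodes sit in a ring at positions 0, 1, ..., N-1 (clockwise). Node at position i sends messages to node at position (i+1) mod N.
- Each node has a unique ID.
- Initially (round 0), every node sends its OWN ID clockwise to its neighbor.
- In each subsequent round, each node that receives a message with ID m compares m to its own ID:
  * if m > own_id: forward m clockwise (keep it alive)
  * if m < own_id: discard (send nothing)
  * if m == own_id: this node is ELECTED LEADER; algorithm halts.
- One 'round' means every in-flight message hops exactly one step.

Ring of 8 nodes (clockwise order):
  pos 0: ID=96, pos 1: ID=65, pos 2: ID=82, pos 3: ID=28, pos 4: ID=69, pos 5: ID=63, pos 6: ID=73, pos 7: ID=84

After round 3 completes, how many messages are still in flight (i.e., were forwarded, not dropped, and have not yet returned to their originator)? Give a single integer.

Round 1: pos1(id65) recv 96: fwd; pos2(id82) recv 65: drop; pos3(id28) recv 82: fwd; pos4(id69) recv 28: drop; pos5(id63) recv 69: fwd; pos6(id73) recv 63: drop; pos7(id84) recv 73: drop; pos0(id96) recv 84: drop
Round 2: pos2(id82) recv 96: fwd; pos4(id69) recv 82: fwd; pos6(id73) recv 69: drop
Round 3: pos3(id28) recv 96: fwd; pos5(id63) recv 82: fwd
After round 3: 2 messages still in flight

Answer: 2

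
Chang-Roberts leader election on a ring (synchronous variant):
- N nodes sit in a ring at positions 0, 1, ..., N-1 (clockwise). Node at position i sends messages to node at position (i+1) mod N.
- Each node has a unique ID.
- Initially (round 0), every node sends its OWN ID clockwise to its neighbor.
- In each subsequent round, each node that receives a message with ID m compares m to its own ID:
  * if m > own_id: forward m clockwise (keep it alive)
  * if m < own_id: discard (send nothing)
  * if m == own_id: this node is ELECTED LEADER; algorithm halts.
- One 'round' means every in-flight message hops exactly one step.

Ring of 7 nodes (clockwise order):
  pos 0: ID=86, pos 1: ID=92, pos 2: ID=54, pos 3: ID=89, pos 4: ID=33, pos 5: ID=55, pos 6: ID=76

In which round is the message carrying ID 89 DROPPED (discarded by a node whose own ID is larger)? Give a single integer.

Round 1: pos1(id92) recv 86: drop; pos2(id54) recv 92: fwd; pos3(id89) recv 54: drop; pos4(id33) recv 89: fwd; pos5(id55) recv 33: drop; pos6(id76) recv 55: drop; pos0(id86) recv 76: drop
Round 2: pos3(id89) recv 92: fwd; pos5(id55) recv 89: fwd
Round 3: pos4(id33) recv 92: fwd; pos6(id76) recv 89: fwd
Round 4: pos5(id55) recv 92: fwd; pos0(id86) recv 89: fwd
Round 5: pos6(id76) recv 92: fwd; pos1(id92) recv 89: drop
Round 6: pos0(id86) recv 92: fwd
Round 7: pos1(id92) recv 92: ELECTED
Message ID 89 originates at pos 3; dropped at pos 1 in round 5

Answer: 5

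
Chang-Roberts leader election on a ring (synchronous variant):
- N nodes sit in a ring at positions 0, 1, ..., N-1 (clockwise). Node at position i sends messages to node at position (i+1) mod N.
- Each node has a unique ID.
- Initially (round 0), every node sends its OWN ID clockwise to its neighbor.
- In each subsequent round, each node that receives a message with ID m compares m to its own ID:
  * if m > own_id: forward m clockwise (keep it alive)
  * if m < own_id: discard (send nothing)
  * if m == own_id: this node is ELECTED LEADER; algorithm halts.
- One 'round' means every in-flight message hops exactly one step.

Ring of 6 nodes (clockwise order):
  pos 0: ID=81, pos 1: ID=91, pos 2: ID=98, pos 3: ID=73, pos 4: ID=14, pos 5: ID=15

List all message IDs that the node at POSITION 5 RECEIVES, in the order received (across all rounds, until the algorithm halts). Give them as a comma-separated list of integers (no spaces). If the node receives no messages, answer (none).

Answer: 14,73,98

Derivation:
Round 1: pos1(id91) recv 81: drop; pos2(id98) recv 91: drop; pos3(id73) recv 98: fwd; pos4(id14) recv 73: fwd; pos5(id15) recv 14: drop; pos0(id81) recv 15: drop
Round 2: pos4(id14) recv 98: fwd; pos5(id15) recv 73: fwd
Round 3: pos5(id15) recv 98: fwd; pos0(id81) recv 73: drop
Round 4: pos0(id81) recv 98: fwd
Round 5: pos1(id91) recv 98: fwd
Round 6: pos2(id98) recv 98: ELECTED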